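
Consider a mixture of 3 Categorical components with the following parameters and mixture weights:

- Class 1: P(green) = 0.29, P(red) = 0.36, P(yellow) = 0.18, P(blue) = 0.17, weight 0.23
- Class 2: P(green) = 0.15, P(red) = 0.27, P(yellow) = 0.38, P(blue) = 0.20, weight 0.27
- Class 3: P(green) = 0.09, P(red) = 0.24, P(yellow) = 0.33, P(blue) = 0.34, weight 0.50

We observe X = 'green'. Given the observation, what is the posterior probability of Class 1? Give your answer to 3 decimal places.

0.438

The responsibility of component k is π_k f_k(x) divided by Σ_j π_j f_j(x).
Component likelihoods at x = 'green':
  L_1 = 0.29
  L_2 = 0.15
  L_3 = 0.09
Prior × likelihood for each component:
  π_1·L_1 = 0.23 × 0.29 = 0.0667
  π_2·L_2 = 0.27 × 0.15 = 0.0405
  π_3·L_3 = 0.50 × 0.09 = 0.045
Denominator: 0.0667 + 0.0405 + 0.045 = 0.1522
Responsibility of Class 1: 0.0667 / 0.1522 ≈ 0.438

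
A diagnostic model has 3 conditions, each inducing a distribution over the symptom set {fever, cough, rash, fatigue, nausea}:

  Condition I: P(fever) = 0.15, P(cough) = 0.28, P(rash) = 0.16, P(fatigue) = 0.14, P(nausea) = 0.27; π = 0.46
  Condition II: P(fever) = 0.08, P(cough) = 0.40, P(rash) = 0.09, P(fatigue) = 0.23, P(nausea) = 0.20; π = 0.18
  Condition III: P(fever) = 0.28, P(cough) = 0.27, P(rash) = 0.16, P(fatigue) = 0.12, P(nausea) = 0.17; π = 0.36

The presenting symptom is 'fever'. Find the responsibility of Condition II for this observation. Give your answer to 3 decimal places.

P(component k | x) = P(Z=k)·f_k(x) / marginal(x), where marginal(x) = Σ_j P(Z=j)·f_j(x).
Evaluate each component's likelihood at the observed value:
  p_I = P(fever | comp) = 0.15
  p_II = P(fever | comp) = 0.08
  p_III = P(fever | comp) = 0.28
Weight by the priors:
  P(Z=I)·p_I = 0.46 × 0.15 = 0.069
  P(Z=II)·p_II = 0.18 × 0.08 = 0.0144
  P(Z=III)·p_III = 0.36 × 0.28 = 0.1008
Sum: 0.069 + 0.0144 + 0.1008 = 0.1842
P(Condition II | the observation) ≈ 0.078

0.078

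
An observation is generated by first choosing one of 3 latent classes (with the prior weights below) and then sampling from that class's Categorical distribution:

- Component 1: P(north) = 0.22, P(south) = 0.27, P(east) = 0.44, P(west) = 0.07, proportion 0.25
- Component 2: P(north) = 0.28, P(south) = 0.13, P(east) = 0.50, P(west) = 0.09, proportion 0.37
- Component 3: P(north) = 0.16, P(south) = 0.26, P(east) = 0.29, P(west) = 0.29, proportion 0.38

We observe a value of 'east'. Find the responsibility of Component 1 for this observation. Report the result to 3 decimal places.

0.271

Apply Bayes' rule: the posterior for each component is proportional to its prior times its likelihood at x.
Evaluate each component's likelihood at the observed value:
  L_1 = P(east | comp) = 0.44
  L_2 = P(east | comp) = 0.50
  L_3 = P(east | comp) = 0.29
Weight by the priors:
  π_1·L_1 = 0.25 × 0.44 = 0.11
  π_2·L_2 = 0.37 × 0.5 = 0.185
  π_3·L_3 = 0.38 × 0.29 = 0.1102
Evidence: 0.11 + 0.185 + 0.1102 = 0.4052
So the posterior for Component 1 is 0.11 / 0.4052 ≈ 0.271.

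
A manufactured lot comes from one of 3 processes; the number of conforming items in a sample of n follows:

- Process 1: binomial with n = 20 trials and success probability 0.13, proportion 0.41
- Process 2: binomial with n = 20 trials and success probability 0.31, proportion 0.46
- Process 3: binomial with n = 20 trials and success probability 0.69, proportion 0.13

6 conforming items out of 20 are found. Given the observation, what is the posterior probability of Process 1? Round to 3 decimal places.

By Bayes' theorem, P(k | x) = P(Z=k) f_k(x) / Σ_j P(Z=j) f_j(x).
Evaluate each component's likelihood at the observed value:
  L_1 = C(20,6)·0.13^6·0.87^14 = 38760·4.82681e-06·0.142321 = 0.0266265
  L_2 = C(20,6)·0.31^6·0.69^14 = 38760·0.000887504·0.00554482 = 0.19074
  L_3 = C(20,6)·0.69^6·0.31^14 = 38760·0.107918·7.56944e-08 = 0.000316623
Weight by the priors:
  P(Z=1)·L_1 = 0.41 × 0.0266265 = 0.0109168
  P(Z=2)·L_2 = 0.46 × 0.19074 = 0.0877403
  P(Z=3)·L_3 = 0.13 × 0.000316623 = 4.11609e-05
Marginal: 0.0109168 + 0.0877403 + 4.11609e-05 = 0.0986983
Responsibility of Process 1: 0.0109168 / 0.0986983 ≈ 0.111

0.111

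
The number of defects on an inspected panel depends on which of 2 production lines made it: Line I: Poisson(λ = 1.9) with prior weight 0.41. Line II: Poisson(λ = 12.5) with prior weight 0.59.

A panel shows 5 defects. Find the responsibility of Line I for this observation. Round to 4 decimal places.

0.6935

By Bayes' theorem, P(k | x) = π_k f_k(x) / Σ_j π_j f_j(x).
Component likelihoods at x = 5 defects:
  L_I = 0.0308622
  L_II = 0.00947737
Multiply by the mixture weights:
  π_I·L_I = 0.41 × 0.0308622 = 0.0126535
  π_II·L_II = 0.59 × 0.00947737 = 0.00559165
Marginal: 0.0126535 + 0.00559165 = 0.0182452
Responsibility of Line I: 0.0126535 / 0.0182452 ≈ 0.6935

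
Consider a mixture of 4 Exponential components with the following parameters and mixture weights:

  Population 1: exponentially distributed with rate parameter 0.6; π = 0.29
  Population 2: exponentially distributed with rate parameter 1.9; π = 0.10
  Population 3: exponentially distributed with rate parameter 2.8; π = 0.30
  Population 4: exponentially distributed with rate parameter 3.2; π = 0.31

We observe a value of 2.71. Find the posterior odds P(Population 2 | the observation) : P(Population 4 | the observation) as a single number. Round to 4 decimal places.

Since P(k|x) ∝ P(Z=k) f_k(x), the posterior odds are P(Z=i) f_i(x) / (P(Z=j) f_j(x)).
Evaluate each component's likelihood at the observed value:
  p_1 = 0.118029
  p_2 = 0.0110299
  p_3 = 0.00141818
  p_4 = 0.000548212
Posterior odds = (P(Z=2)·p_2) / (P(Z=4)·p_4) = (0.10·0.0110299) / (0.31·0.000548212) = 0.00110299 / 0.000169946 ≈ 6.4902

6.4902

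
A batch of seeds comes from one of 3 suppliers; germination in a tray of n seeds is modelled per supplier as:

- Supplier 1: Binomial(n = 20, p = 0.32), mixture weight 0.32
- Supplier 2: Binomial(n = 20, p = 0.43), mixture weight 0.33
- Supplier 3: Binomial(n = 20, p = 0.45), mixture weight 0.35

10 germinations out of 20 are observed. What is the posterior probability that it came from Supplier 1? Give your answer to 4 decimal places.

0.1197

By Bayes' theorem, P(k | x) = π_k f_k(x) / Σ_j π_j f_j(x).
Component likelihoods at x = 10 germinations out of 20:
  L_1 = 0.0439731
  L_2 = 0.144555
  L_3 = 0.159349
Multiply by the mixture weights:
  π_1·L_1 = 0.32 × 0.0439731 = 0.0140714
  π_2·L_2 = 0.33 × 0.144555 = 0.047703
  π_3·L_3 = 0.35 × 0.159349 = 0.0557723
Marginal: 0.0140714 + 0.047703 + 0.0557723 = 0.117547
Responsibility of Supplier 1: 0.0140714 / 0.117547 ≈ 0.1197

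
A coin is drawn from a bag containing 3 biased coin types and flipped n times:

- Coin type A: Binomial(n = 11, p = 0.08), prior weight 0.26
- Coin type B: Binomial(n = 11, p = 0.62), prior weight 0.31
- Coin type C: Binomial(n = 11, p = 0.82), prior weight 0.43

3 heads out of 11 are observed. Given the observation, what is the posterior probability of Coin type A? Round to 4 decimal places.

0.6784

By Bayes' theorem, P(k | x) = π_k f_k(x) / Σ_j π_j f_j(x).
Binomial probabilities:
  L_A = C(11,3)·0.08^3·0.92^8 = 165·0.000512·0.513219 = 0.0433567
  L_B = C(11,3)·0.62^3·0.38^8 = 165·0.238328·0.000434779 = 0.0170973
  L_C = C(11,3)·0.82^3·0.18^8 = 165·0.551368·1.102e-06 = 0.000100255
Weight by the priors:
  π_A·L_A = 0.26 × 0.0433567 = 0.0112727
  π_B·L_B = 0.31 × 0.0170973 = 0.00530017
  π_C·L_C = 0.43 × 0.000100255 = 4.31096e-05
Sum: 0.0112727 + 0.00530017 + 4.31096e-05 = 0.016616
P(Coin type A | data) ≈ 0.6784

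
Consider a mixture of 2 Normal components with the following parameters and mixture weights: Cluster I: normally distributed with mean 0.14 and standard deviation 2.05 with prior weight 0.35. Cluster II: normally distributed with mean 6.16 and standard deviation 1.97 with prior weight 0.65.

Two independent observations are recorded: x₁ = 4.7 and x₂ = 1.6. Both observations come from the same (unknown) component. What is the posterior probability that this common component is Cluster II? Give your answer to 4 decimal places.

0.6160

Apply Bayes' rule: the posterior for each component is proportional to its prior times its likelihood at x.
Since both observations come from the same component, the likelihood for component k is f_k(x₁)·f_k(x₂).
  f_I = [0.0163957] × [0.151013] = 0.00247597
  f_II = [0.153877] × [0.013899] = 0.00213874
Weight by the priors:
  w_I·f_I = 0.35 × 0.00247597 = 0.000866589
  w_II·f_II = 0.65 × 0.00213874 = 0.00139018
Sum: 0.000866589 + 0.00139018 = 0.00225677
Responsibility of Cluster II: 0.00139018 / 0.00225677 ≈ 0.6160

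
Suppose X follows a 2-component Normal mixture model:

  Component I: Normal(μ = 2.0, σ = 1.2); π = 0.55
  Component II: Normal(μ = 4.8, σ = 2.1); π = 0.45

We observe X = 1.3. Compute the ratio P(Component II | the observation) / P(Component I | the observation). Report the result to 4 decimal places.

Posterior odds = (π_i f_i(x)) / (π_j f_j(x)); the normalising sum cancels.
Normal densities:
  f_I = 0.280439
  f_II = 0.0473701
Posterior odds = (π_II·f_II) / (π_I·f_I) = (0.45·0.0473701) / (0.55·0.280439) = 0.0213165 / 0.154241 ≈ 0.1382

0.1382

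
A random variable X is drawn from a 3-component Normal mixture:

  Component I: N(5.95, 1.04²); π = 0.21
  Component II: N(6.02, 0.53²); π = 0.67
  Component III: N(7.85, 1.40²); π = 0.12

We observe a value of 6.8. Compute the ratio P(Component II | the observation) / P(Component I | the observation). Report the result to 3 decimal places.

2.960

Only the two components matter; the odds are (P(Z=i) f_i(x)) / (P(Z=j) f_j(x)).
Evaluate each component's likelihood at the observed value:
  f_I = (1/(1.04·√(2π)))·exp(−(6.8−5.95)²/(2·1.04²)) = 0.383598·exp(-0.33400) = 0.274678
  f_II = (1/(0.53·√(2π)))·exp(−(6.8−6.02)²/(2·0.53²)) = 0.752721·exp(-1.08295) = 0.254868
  f_III = (1/(1.40·√(2π)))·exp(−(6.8−7.85)²/(2·1.40²)) = 0.284959·exp(-0.28125) = 0.215098
Odds = (0.67/0.21) × (0.254868/0.274678) = 3.19048 × 0.92788 ≈ 2.960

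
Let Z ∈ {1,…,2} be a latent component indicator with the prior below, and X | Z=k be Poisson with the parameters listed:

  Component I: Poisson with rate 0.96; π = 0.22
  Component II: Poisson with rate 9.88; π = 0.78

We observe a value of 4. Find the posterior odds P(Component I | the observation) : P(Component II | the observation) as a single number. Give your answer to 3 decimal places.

Posterior odds = (P(Z=i) f_i(x)) / (P(Z=j) f_j(x)); the normalising sum cancels.
Poisson probabilities:
  L_I = e^(−0.96)·0.96^4/4! = 0.0135504
  L_II = e^(−9.88)·9.88^4/4! = 0.020323
0.00298108 / 0.0158519 ≈ 0.188

0.188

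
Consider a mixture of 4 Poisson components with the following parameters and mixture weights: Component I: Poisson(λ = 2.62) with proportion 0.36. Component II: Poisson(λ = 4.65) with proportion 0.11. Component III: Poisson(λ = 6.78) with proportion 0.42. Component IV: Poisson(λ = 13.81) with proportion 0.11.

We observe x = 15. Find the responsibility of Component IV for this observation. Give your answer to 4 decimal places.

0.9084

The responsibility of component k is π_k f_k(x) divided by Σ_j π_j f_j(x).
Evaluate each component's likelihood at the observed value:
  p_I = 1.04753e-07
  p_II = 7.51321e-05
  p_III = 0.00255523
  p_IV = 0.0974538
Weight by the priors:
  π_I·p_I = 0.36 × 1.04753e-07 = 3.77112e-08
  π_II·p_II = 0.11 × 7.51321e-05 = 8.26453e-06
  π_III·p_III = 0.42 × 0.00255523 = 0.00107319
  π_IV·p_IV = 0.11 × 0.0974538 = 0.0107199
Evidence: 3.77112e-08 + 8.26453e-06 + 0.00107319 + 0.0107199 = 0.0118014
P(Component IV | x) ≈ 0.9084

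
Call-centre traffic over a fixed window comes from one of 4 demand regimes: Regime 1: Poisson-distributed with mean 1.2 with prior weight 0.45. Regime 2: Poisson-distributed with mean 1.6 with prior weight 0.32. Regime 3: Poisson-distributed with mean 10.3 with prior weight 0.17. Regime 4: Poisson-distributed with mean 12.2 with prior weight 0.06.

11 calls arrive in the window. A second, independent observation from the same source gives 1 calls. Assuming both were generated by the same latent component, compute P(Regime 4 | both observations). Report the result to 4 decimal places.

By Bayes' theorem, P(k | x) = π_k f_k(x) / Σ_j π_j f_j(x).
Since both observations come from the same component, the likelihood for component k is f_k(x₁)·f_k(x₂).
  L_1 = [5.60641e-08] × [0.361433] = 2.02634e-08
  L_2 = [8.89801e-07] × [0.323034] = 2.87436e-07
  L_3 = [0.116633] × [0.000346421] = 4.0404e-05
  L_4 = [0.112308] × [6.13716e-05] = 6.8925e-06
Prior × likelihood for each component:
  π_1·L_1 = 0.45 × 2.02634e-08 = 9.11853e-09
  π_2·L_2 = 0.32 × 2.87436e-07 = 9.19796e-08
  π_3·L_3 = 0.17 × 4.0404e-05 = 6.86868e-06
  π_4·L_4 = 0.06 × 6.8925e-06 = 4.1355e-07
Normaliser: 9.11853e-09 + 9.19796e-08 + 6.86868e-06 + 4.1355e-07 = 7.38333e-06
P(Regime 4 | x₁, x₂) = 4.1355e-07 / 7.38333e-06 ≈ 0.0560

0.0560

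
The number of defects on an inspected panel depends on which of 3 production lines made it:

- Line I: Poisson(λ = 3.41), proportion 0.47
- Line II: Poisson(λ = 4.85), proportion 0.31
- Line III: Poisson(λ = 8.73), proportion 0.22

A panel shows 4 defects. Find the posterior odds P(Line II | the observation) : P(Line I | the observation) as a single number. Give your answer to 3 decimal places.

The posterior odds equal the prior odds times the likelihood ratio: (P(Z=i)/P(Z=j))·(f_i(x)/f_j(x)).
Evaluate each component's likelihood at the observed value:
  p_I = e^(−3.41)·3.41^4/4! = 0.18615
  p_II = e^(−4.85)·4.85^4/4! = 0.180479
  p_III = e^(−8.73)·8.73^4/4! = 0.0391251
Odds = (0.31/0.47) × (0.180479/0.18615) = 0.659574 × 0.969539 ≈ 0.639

0.639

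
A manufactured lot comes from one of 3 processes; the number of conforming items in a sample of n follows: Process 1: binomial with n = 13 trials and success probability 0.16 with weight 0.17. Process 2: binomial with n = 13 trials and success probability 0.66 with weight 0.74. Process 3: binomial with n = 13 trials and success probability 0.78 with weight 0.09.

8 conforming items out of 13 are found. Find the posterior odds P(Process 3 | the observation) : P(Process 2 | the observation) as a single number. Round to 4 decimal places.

Since P(k|x) ∝ π_k f_k(x), the posterior odds are π_i f_i(x) / (π_j f_j(x)).
Component likelihoods at x = 8 conforming items out of 13:
  f_1 = 0.000231172
  f_2 = 0.210535
  f_3 = 0.0908759
Odds = (0.09/0.74) × (0.0908759/0.210535) = 0.121622 × 0.431642 ≈ 0.0525

0.0525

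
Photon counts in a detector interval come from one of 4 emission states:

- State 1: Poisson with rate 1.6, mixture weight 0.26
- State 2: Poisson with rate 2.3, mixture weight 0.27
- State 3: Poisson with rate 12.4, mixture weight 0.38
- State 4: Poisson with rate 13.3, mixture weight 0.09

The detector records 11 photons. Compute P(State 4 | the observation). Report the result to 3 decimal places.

P(component k | x) = w_k·f_k(x) / marginal(x), where marginal(x) = Σ_j w_j·f_j(x).
Poisson probabilities:
  f_1 = 8.89801e-07
  f_2 = 2.39317e-05
  f_3 = 0.109959
  f_4 = 0.0966264
Prior × likelihood for each component:
  w_1·f_1 = 0.26 × 8.89801e-07 = 2.31348e-07
  w_2·f_2 = 0.27 × 2.39317e-05 = 6.46155e-06
  w_3·f_3 = 0.38 × 0.109959 = 0.0417845
  w_4·f_4 = 0.09 × 0.0966264 = 0.00869637
Normaliser: 2.31348e-07 + 6.46155e-06 + 0.0417845 + 0.00869637 = 0.0504875
P(State 4 | 11 photons) = 0.00869637 / 0.0504875 ≈ 0.172

0.172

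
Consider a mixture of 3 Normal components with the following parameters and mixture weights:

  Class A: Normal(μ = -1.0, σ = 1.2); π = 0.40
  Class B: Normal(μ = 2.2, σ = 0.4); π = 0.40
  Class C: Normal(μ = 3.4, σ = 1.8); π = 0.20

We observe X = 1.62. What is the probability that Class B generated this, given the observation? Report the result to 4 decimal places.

The responsibility of component k is P(Z=k) f_k(x) divided by Σ_j P(Z=j) f_j(x).
Evaluate each component's likelihood at the observed value:
  f_A = 0.030662
  f_B = 0.348576
  f_C = 0.135922
Prior × likelihood for each component:
  P(Z=A)·f_A = 0.40 × 0.030662 = 0.0122648
  P(Z=B)·f_B = 0.40 × 0.348576 = 0.139431
  P(Z=C)·f_C = 0.20 × 0.135922 = 0.0271844
Sum: 0.0122648 + 0.139431 + 0.0271844 = 0.17888
So the posterior for Class B is 0.139431 / 0.17888 ≈ 0.7795.

0.7795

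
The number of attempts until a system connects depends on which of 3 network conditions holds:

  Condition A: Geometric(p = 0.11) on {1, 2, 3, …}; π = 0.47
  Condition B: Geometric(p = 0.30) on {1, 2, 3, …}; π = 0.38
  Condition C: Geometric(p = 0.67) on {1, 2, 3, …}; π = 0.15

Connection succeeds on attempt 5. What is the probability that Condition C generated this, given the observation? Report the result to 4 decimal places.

By Bayes' theorem, P(k | x) = π_k f_k(x) / Σ_j π_j f_j(x).
Component likelihoods at x = 5:
  L_A = 0.11·(1−0.11)^4 = 0.11·0.627422 = 0.0690165
  L_B = 0.30·(1−0.30)^4 = 0.30·0.2401 = 0.07203
  L_C = 0.67·(1−0.67)^4 = 0.67·0.0118592 = 0.00794567
Weight by the priors:
  π_A·L_A = 0.47 × 0.0690165 = 0.0324377
  π_B·L_B = 0.38 × 0.07203 = 0.0273714
  π_C·L_C = 0.15 × 0.00794567 = 0.00119185
Denominator: 0.0324377 + 0.0273714 + 0.00119185 = 0.061001
P(Condition C | the observation) = 0.00119185 / 0.061001 ≈ 0.0195

0.0195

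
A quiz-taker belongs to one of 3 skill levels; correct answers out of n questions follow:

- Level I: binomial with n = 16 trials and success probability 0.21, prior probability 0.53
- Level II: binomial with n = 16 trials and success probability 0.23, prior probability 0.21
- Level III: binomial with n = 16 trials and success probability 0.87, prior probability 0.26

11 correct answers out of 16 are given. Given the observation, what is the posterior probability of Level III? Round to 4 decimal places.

0.9947

By Bayes' theorem, P(k | x) = π_k f_k(x) / Σ_j π_j f_j(x).
Binomial probabilities:
  L_I = C(16,11)·0.21^11·0.79^5 = 4368·3.50278e-08·0.307706 = 4.70793e-05
  L_II = C(16,11)·0.23^11·0.77^5 = 4368·9.5281e-08·0.270678 = 0.000112653
  L_III = C(16,11)·0.87^11·0.13^5 = 4368·0.216128·3.71293e-05 = 0.0350519
Weight by the priors:
  π_I·L_I = 0.53 × 4.70793e-05 = 2.4952e-05
  π_II·L_II = 0.21 × 0.000112653 = 2.36571e-05
  π_III·L_III = 0.26 × 0.0350519 = 0.00911349
Normaliser: 2.4952e-05 + 2.36571e-05 + 0.00911349 = 0.00916209
Responsibility of Level III: 0.00911349 / 0.00916209 ≈ 0.9947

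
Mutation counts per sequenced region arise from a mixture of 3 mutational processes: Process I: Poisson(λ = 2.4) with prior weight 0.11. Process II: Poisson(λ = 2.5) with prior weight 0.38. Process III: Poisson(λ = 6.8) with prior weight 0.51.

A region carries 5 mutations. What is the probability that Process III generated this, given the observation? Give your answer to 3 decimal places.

0.683

The responsibility of component k is P(Z=k) f_k(x) divided by Σ_j P(Z=j) f_j(x).
Poisson probabilities:
  L_I = e^(−2.4)·2.4^5/5! = 0.0601961
  L_II = e^(−2.5)·2.5^5/5! = 0.0668009
  L_III = e^(−6.8)·6.8^5/5! = 0.134946
Unnormalised posteriors:
  P(Z=I)·L_I = 0.11 × 0.0601961 = 0.00662157
  P(Z=II)·L_II = 0.38 × 0.0668009 = 0.0253844
  P(Z=III)·L_III = 0.51 × 0.134946 = 0.0688226
Evidence: 0.00662157 + 0.0253844 + 0.0688226 = 0.100829
So the posterior for Process III is 0.0688226 / 0.100829 ≈ 0.683.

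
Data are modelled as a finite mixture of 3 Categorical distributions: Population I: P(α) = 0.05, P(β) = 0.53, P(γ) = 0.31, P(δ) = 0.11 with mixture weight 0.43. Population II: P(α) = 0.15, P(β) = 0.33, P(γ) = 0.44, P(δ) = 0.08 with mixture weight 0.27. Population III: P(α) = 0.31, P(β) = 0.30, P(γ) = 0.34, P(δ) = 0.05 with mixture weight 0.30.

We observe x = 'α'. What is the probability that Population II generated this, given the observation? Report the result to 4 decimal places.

The responsibility of component k is P(Z=k) f_k(x) divided by Σ_j P(Z=j) f_j(x).
Categorical probabilities:
  L_I = P(α | comp) = 0.05
  L_II = P(α | comp) = 0.15
  L_III = P(α | comp) = 0.31
Prior × likelihood for each component:
  P(Z=I)·L_I = 0.43 × 0.05 = 0.0215
  P(Z=II)·L_II = 0.27 × 0.15 = 0.0405
  P(Z=III)·L_III = 0.30 × 0.31 = 0.093
Sum: 0.0215 + 0.0405 + 0.093 = 0.155
P(Population II | x) = 0.0405 / 0.155 ≈ 0.2613

0.2613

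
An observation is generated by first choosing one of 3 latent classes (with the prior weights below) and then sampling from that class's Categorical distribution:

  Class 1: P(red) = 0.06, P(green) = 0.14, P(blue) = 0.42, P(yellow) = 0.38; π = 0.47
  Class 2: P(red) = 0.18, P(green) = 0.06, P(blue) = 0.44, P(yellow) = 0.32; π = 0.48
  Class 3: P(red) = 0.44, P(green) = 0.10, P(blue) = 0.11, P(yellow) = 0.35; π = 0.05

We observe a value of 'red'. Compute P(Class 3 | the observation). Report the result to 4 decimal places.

0.1611

By Bayes' theorem, P(k | x) = π_k f_k(x) / Σ_j π_j f_j(x).
Component likelihoods at x = 'red':
  L_1 = P(red | comp) = 0.06
  L_2 = P(red | comp) = 0.18
  L_3 = P(red | comp) = 0.44
Multiply by the mixture weights:
  π_1·L_1 = 0.47 × 0.06 = 0.0282
  π_2·L_2 = 0.48 × 0.18 = 0.0864
  π_3·L_3 = 0.05 × 0.44 = 0.022
Marginal: 0.0282 + 0.0864 + 0.022 = 0.1366
So the posterior for Class 3 is 0.022 / 0.1366 ≈ 0.1611.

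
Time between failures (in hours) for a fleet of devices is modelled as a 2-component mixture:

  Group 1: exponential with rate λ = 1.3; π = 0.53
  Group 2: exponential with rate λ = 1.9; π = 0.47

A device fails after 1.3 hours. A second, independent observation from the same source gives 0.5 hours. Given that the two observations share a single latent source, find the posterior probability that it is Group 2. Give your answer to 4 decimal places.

Posterior ∝ prior × likelihood, so P(k | x) ∝ π_k f_k(x); normalise over all components.
Since both observations come from the same component, the likelihood for component k is f_k(x₁)·f_k(x₂).
  f_1 = [0.239875] × [0.67866] = 0.162794
  f_2 = [0.160711] × [0.734808] = 0.118092
Prior × likelihood for each component:
  π_1·f_1 = 0.53 × 0.162794 = 0.0862807
  π_2·f_2 = 0.47 × 0.118092 = 0.0555032
Denominator: 0.0862807 + 0.0555032 = 0.141784
So the posterior for Group 2 is 0.0555032 / 0.141784 ≈ 0.3915.

0.3915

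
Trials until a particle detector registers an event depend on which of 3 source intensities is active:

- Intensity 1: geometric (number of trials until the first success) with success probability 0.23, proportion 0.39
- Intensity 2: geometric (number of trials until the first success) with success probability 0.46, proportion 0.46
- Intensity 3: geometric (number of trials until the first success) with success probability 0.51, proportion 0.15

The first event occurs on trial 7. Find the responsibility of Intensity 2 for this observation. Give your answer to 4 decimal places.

0.2099

Apply Bayes' rule: the posterior for each component is proportional to its prior times its likelihood at x.
Geometric probabilities:
  L_1 = 0.0479371
  L_2 = 0.0114057
  L_3 = 0.00705906
Unnormalised posteriors:
  π_1·L_1 = 0.39 × 0.0479371 = 0.0186955
  π_2·L_2 = 0.46 × 0.0114057 = 0.0052466
  π_3·L_3 = 0.15 × 0.00705906 = 0.00105886
Evidence: 0.0186955 + 0.0052466 + 0.00105886 = 0.0250009
Responsibility of Intensity 2: 0.0052466 / 0.0250009 ≈ 0.2099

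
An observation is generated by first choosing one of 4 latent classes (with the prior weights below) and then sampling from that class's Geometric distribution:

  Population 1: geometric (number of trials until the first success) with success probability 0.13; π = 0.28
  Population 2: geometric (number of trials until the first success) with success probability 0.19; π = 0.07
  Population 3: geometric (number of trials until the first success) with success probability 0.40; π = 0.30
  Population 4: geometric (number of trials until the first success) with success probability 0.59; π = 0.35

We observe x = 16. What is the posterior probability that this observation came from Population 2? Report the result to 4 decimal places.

By Bayes' theorem, P(k | x) = P(Z=k) f_k(x) / Σ_j P(Z=j) f_j(x).
Geometric probabilities:
  p_1 = 0.13·(1−0.13)^15 = 0.13·0.123819 = 0.0160965
  p_2 = 0.19·(1−0.19)^15 = 0.19·0.0423912 = 0.00805432
  p_3 = 0.40·(1−0.40)^15 = 0.40·0.000470185 = 0.000188074
  p_4 = 0.59·(1−0.59)^15 = 0.59·1.5551e-06 = 9.17508e-07
Unnormalised posteriors:
  P(Z=1)·p_1 = 0.28 × 0.0160965 = 0.00450703
  P(Z=2)·p_2 = 0.07 × 0.00805432 = 0.000563802
  P(Z=3)·p_3 = 0.30 × 0.000188074 = 5.64222e-05
  P(Z=4)·p_4 = 0.35 × 9.17508e-07 = 3.21128e-07
Marginal: 0.00450703 + 0.000563802 + 5.64222e-05 + 3.21128e-07 = 0.00512757
P(Population 2 | 16) = 0.000563802 / 0.00512757 ≈ 0.1100

0.1100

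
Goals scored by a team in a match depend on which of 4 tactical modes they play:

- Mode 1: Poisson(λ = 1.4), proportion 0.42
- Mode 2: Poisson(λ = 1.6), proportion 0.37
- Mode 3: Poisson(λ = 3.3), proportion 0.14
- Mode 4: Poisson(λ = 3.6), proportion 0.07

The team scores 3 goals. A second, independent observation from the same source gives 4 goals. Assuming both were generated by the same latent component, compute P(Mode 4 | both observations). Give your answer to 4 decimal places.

0.2161

The responsibility of component k is π_k f_k(x) divided by Σ_j π_j f_j(x).
Since both observations come from the same component, the likelihood for component k is f_k(x₁)·f_k(x₂).
  f_1 = [0.112777] × [0.039472] = 0.00445153
  f_2 = [0.137828] × [0.0551312] = 0.00759863
  f_3 = [0.220912] × [0.182252] = 0.0402616
  f_4 = [0.212469] × [0.191222] = 0.0406289
Weight by the priors:
  π_1·f_1 = 0.42 × 0.00445153 = 0.00186964
  π_2·f_2 = 0.37 × 0.00759863 = 0.00281149
  π_3·f_3 = 0.14 × 0.0402616 = 0.00563663
  π_4·f_4 = 0.07 × 0.0406289 = 0.00284402
Denominator: 0.00186964 + 0.00281149 + 0.00563663 + 0.00284402 = 0.0131618
So the posterior for Mode 4 is 0.00284402 / 0.0131618 ≈ 0.2161.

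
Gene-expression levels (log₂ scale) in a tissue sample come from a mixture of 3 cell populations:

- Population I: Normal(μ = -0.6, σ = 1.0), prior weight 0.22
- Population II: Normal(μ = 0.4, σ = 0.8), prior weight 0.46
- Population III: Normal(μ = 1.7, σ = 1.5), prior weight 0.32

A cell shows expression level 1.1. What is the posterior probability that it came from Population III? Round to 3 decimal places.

0.307

The responsibility of component k is w_k f_k(x) divided by Σ_j w_j f_j(x).
Normal densities:
  p_I = (1/(1.0·√(2π)))·exp(−(1.1−-0.6)²/(2·1.0²)) = 0.398942·exp(-1.44500) = 0.0940491
  p_II = (1/(0.8·√(2π)))·exp(−(1.1−0.4)²/(2·0.8²)) = 0.498678·exp(-0.38281) = 0.340069
  p_III = (1/(1.5·√(2π)))·exp(−(1.1−1.7)²/(2·1.5²)) = 0.265962·exp(-0.08000) = 0.245513
Weight by the priors:
  w_I·p_I = 0.22 × 0.0940491 = 0.0206908
  w_II·p_II = 0.46 × 0.340069 = 0.156432
  w_III·p_III = 0.32 × 0.245513 = 0.0785643
Evidence: 0.0206908 + 0.156432 + 0.0785643 = 0.255687
So the posterior for Population III is 0.0785643 / 0.255687 ≈ 0.307.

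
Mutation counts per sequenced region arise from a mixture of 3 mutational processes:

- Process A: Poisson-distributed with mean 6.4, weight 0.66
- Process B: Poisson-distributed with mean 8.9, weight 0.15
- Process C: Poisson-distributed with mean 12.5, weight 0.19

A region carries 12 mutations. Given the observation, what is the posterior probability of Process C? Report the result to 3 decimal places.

The responsibility of component k is w_k f_k(x) divided by Σ_j w_j f_j(x).
Poisson probabilities:
  L_A = e^(−6.4)·6.4^12/12! = 0.0163809
  L_B = e^(−8.9)·8.9^12/12! = 0.070327
  L_C = e^(−12.5)·12.5^12/12! = 0.113215
Prior × likelihood for each component:
  w_A·L_A = 0.66 × 0.0163809 = 0.0108114
  w_B·L_B = 0.15 × 0.070327 = 0.0105491
  w_C·L_C = 0.19 × 0.113215 = 0.0215108
Marginal: 0.0108114 + 0.0105491 + 0.0215108 = 0.0428712
P(Process C | data) ≈ 0.502

0.502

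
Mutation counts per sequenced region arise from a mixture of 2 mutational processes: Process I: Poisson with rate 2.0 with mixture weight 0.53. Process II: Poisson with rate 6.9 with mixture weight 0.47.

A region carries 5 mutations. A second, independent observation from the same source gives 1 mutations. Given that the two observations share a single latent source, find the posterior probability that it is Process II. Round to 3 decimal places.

The responsibility of component k is π_k f_k(x) divided by Σ_j π_j f_j(x).
Since both observations come from the same component, the likelihood for component k is f_k(x₁)·f_k(x₂).
  f_I = [e^(−2.0)·2.0^5/5! = 0.0360894] × [0.270671] = 0.00976834
  f_II = [e^(−6.9)·6.9^5/5! = 0.131351] × [0.00695372] = 0.000913376
Weight by the priors:
  π_I·f_I = 0.53 × 0.00976834 = 0.00517722
  π_II·f_II = 0.47 × 0.000913376 = 0.000429287
Sum: 0.00517722 + 0.000429287 = 0.00560651
So the posterior for Process II is 0.000429287 / 0.00560651 ≈ 0.077.

0.077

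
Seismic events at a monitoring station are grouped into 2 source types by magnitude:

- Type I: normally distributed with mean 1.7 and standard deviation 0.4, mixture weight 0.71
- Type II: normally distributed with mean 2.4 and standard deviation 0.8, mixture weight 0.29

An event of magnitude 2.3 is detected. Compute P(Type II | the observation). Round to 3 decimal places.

Posterior ∝ prior × likelihood, so P(k | x) ∝ w_k f_k(x); normalise over all components.
Evaluate each component's likelihood at the observed value:
  L_I = (1/(0.4·√(2π)))·exp(−(2.3−1.7)²/(2·0.4²)) = 0.997356·exp(-1.12500) = 0.323794
  L_II = (1/(0.8·√(2π)))·exp(−(2.3−2.4)²/(2·0.8²)) = 0.498678·exp(-0.00781) = 0.494797
Multiply by the mixture weights:
  w_I·L_I = 0.71 × 0.323794 = 0.229894
  w_II·L_II = 0.29 × 0.494797 = 0.143491
Marginal: 0.229894 + 0.143491 = 0.373385
P(Type II | 2.3) ≈ 0.384

0.384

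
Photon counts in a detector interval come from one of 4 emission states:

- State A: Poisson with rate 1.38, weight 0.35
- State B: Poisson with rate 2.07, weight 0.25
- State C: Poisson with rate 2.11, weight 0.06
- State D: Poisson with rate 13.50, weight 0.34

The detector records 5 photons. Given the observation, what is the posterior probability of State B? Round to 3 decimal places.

0.557

Posterior ∝ prior × likelihood, so P(k | x) ∝ P(Z=k) f_k(x); normalise over all components.
Component likelihoods at x = 5 photons:
  p_A = 0.0104927
  p_B = 0.0399651
  p_C = 0.0422542
  p_D = 0.00512286
Multiply by the mixture weights:
  P(Z=A)·p_A = 0.35 × 0.0104927 = 0.00367245
  P(Z=B)·p_B = 0.25 × 0.0399651 = 0.00999127
  P(Z=C)·p_C = 0.06 × 0.0422542 = 0.00253525
  P(Z=D)·p_D = 0.34 × 0.00512286 = 0.00174177
Normaliser: 0.00367245 + 0.00999127 + 0.00253525 + 0.00174177 = 0.0179407
P(State B | x) ≈ 0.557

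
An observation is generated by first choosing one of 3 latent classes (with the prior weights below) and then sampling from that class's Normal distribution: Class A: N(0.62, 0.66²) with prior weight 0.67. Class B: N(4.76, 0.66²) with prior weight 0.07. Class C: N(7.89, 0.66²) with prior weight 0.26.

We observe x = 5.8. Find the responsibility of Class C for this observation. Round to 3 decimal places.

The responsibility of component k is w_k f_k(x) divided by Σ_j w_j f_j(x).
Normal densities:
  p_A = (1/(0.66·√(2π)))·exp(−(5.8−0.62)²/(2·0.66²)) = 0.604458·exp(-30.79936) = 2.54317e-14
  p_B = (1/(0.66·√(2π)))·exp(−(5.8−4.76)²/(2·0.66²)) = 0.604458·exp(-1.24151) = 0.174657
  p_C = (1/(0.66·√(2π)))·exp(−(5.8−7.89)²/(2·0.66²)) = 0.604458·exp(-5.01389) = 0.00401663
Weight by the priors:
  w_A·p_A = 0.67 × 2.54317e-14 = 1.70392e-14
  w_B·p_B = 0.07 × 0.174657 = 0.012226
  w_C·p_C = 0.26 × 0.00401663 = 0.00104432
Evidence: 1.70392e-14 + 0.012226 + 0.00104432 = 0.0132703
Responsibility of Class C: 0.00104432 / 0.0132703 ≈ 0.079

0.079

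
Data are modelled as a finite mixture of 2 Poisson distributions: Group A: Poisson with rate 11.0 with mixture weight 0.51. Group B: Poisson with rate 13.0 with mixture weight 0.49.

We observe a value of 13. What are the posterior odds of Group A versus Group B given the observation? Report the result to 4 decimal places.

Posterior odds = (π_i f_i(x)) / (π_j f_j(x)); the normalising sum cancels.
Evaluate each component's likelihood at the observed value:
  p_A = 0.0925945
  p_B = 0.10994
0.0472232 / 0.0538705 ≈ 0.8766

0.8766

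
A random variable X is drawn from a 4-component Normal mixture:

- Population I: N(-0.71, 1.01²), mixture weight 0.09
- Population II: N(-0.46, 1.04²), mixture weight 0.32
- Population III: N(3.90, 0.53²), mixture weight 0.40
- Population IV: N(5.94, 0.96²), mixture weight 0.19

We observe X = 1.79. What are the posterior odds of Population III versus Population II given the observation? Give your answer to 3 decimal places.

0.009

Since P(k|x) ∝ π_k f_k(x), the posterior odds are π_i f_i(x) / (π_j f_j(x)).
Component likelihoods at x = 1.79:
  f_I = (1/(1.01·√(2π)))·exp(−(1.79−-0.71)²/(2·1.01²)) = 0.394992·exp(-3.06343) = 0.018457
  f_II = (1/(1.04·√(2π)))·exp(−(1.79−-0.46)²/(2·1.04²)) = 0.383598·exp(-2.34028) = 0.0369407
  f_III = (1/(0.53·√(2π)))·exp(−(1.79−3.90)²/(2·0.53²)) = 0.752721·exp(-7.92471) = 0.000272256
  f_IV = (1/(0.96·√(2π)))·exp(−(1.79−5.94)²/(2·0.96²)) = 0.415565·exp(-9.34380) = 3.63644e-05
0.000108903 / 0.011821 ≈ 0.009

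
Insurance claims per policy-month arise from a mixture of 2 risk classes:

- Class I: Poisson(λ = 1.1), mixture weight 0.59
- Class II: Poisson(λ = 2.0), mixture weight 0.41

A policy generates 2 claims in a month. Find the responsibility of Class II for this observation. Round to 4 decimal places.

0.4829

The responsibility of component k is π_k f_k(x) divided by Σ_j π_j f_j(x).
Poisson probabilities:
  p_I = e^(−1.1)·1.1^2/2! = 0.201387
  p_II = e^(−2.0)·2.0^2/2! = 0.270671
Unnormalised posteriors:
  π_I·p_I = 0.59 × 0.201387 = 0.118818
  π_II·p_II = 0.41 × 0.270671 = 0.110975
Sum: 0.118818 + 0.110975 = 0.229793
So the posterior for Class II is 0.110975 / 0.229793 ≈ 0.4829.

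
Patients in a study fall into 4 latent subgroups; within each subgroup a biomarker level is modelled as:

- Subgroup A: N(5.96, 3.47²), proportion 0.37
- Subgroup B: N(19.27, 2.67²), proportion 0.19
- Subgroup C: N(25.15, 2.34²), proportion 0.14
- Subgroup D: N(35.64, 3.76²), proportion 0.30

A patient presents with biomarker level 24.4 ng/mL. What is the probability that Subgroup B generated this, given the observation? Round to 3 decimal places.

0.163

Apply Bayes' rule: the posterior for each component is proportional to its prior times its likelihood at x.
Component likelihoods at x = 24.4 ng/mL:
  p_A = (1/(3.47·√(2π)))·exp(−(24.4−5.96)²/(2·3.47²)) = 0.114969·exp(-14.11994) = 8.47946e-08
  p_B = (1/(2.67·√(2π)))·exp(−(24.4−19.27)²/(2·2.67²)) = 0.149417·exp(-1.84579) = 0.023593
  p_C = (1/(2.34·√(2π)))·exp(−(24.4−25.15)²/(2·2.34²)) = 0.170488·exp(-0.05136) = 0.161952
  p_D = (1/(3.76·√(2π)))·exp(−(24.4−35.64)²/(2·3.76²)) = 0.106102·exp(-4.46814) = 0.00121684
Multiply by the mixture weights:
  π_A·p_A = 0.37 × 8.47946e-08 = 3.1374e-08
  π_B·p_B = 0.19 × 0.023593 = 0.00448266
  π_C·p_C = 0.14 × 0.161952 = 0.0226733
  π_D·p_D = 0.30 × 0.00121684 = 0.000365052
Normaliser: 3.1374e-08 + 0.00448266 + 0.0226733 + 0.000365052 = 0.0275211
Responsibility of Subgroup B: 0.00448266 / 0.0275211 ≈ 0.163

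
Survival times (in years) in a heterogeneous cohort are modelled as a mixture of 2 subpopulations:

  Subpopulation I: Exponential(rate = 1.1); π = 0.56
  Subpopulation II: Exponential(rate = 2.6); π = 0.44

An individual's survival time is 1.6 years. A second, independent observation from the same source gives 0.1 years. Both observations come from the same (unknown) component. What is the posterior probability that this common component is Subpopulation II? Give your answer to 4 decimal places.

The responsibility of component k is w_k f_k(x) divided by Σ_j w_j f_j(x).
Since both observations come from the same component, the likelihood for component k is f_k(x₁)·f_k(x₂).
  L_I = [1.1·e^(−1.1·1.6) = 1.1·e^(−1.7600) = 0.189249] × [0.985418] = 0.18649
  L_II = [2.6·e^(−2.6·1.6) = 2.6·e^(−4.1600) = 0.0405797] × [2.00473] = 0.0813514
Weight by the priors:
  w_I·L_I = 0.56 × 0.18649 = 0.104434
  w_II·L_II = 0.44 × 0.0813514 = 0.0357946
Sum: 0.104434 + 0.0357946 = 0.140229
Responsibility of Subpopulation II: 0.0357946 / 0.140229 ≈ 0.2553

0.2553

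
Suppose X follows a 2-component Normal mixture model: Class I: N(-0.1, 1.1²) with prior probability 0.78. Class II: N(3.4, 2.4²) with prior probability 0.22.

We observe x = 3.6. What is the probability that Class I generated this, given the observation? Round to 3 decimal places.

Posterior ∝ prior × likelihood, so P(k | x) ∝ P(Z=k) f_k(x); normalise over all components.
Component likelihoods at x = 3.6:
  f_I = 0.00126678
  f_II = 0.16565
Weight by the priors:
  P(Z=I)·f_I = 0.78 × 0.00126678 = 0.000988092
  P(Z=II)·f_II = 0.22 × 0.16565 = 0.036443
Normaliser: 0.000988092 + 0.036443 = 0.037431
P(Class I | 3.6) = 0.000988092 / 0.037431 ≈ 0.026

0.026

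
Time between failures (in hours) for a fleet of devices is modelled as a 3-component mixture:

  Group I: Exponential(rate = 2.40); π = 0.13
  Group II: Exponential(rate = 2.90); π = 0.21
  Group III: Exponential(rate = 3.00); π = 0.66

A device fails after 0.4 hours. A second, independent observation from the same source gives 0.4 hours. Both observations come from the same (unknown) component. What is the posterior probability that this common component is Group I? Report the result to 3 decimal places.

0.134

Posterior ∝ prior × likelihood, so P(k | x) ∝ π_k f_k(x); normalise over all components.
Since both observations come from the same component, the likelihood for component k is f_k(x₁)·f_k(x₂).
  p_I = [0.918943] × [0.918943] = 0.844456
  p_II = [0.90911] × [0.90911] = 0.826481
  p_III = [0.903583] × [0.903583] = 0.816462
Prior × likelihood for each component:
  π_I·p_I = 0.13 × 0.844456 = 0.109779
  π_II·p_II = 0.21 × 0.826481 = 0.173561
  π_III·p_III = 0.66 × 0.816462 = 0.538865
Normaliser: 0.109779 + 0.173561 + 0.538865 = 0.822205
So the posterior for Group I is 0.109779 / 0.822205 ≈ 0.134.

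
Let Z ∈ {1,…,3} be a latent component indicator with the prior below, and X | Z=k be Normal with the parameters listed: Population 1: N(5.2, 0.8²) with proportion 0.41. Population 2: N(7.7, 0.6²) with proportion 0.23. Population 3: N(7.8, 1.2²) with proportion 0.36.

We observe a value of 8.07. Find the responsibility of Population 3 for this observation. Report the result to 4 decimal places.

Apply Bayes' rule: the posterior for each component is proportional to its prior times its likelihood at x.
Evaluate each component's likelihood at the observed value:
  f_1 = 0.000800021
  f_2 = 0.549772
  f_3 = 0.324142
Weight by the priors:
  P(Z=1)·f_1 = 0.41 × 0.000800021 = 0.000328008
  P(Z=2)·f_2 = 0.23 × 0.549772 = 0.126448
  P(Z=3)·f_3 = 0.36 × 0.324142 = 0.116691
Evidence: 0.000328008 + 0.126448 + 0.116691 = 0.243467
P(Population 3 | x) ≈ 0.4793

0.4793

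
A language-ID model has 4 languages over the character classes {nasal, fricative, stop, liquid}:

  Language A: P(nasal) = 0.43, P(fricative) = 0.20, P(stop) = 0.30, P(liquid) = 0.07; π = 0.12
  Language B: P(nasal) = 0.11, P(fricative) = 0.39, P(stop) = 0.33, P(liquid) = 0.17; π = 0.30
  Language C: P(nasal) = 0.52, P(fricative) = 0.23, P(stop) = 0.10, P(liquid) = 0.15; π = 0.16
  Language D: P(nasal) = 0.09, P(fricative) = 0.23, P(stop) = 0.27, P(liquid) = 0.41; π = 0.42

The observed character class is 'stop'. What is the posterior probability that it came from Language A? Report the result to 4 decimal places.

Apply Bayes' rule: the posterior for each component is proportional to its prior times its likelihood at x.
Categorical probabilities:
  p_A = P(stop | comp) = 0.30
  p_B = P(stop | comp) = 0.33
  p_C = P(stop | comp) = 0.10
  p_D = P(stop | comp) = 0.27
Weight by the priors:
  w_A·p_A = 0.12 × 0.3 = 0.036
  w_B·p_B = 0.30 × 0.33 = 0.099
  w_C·p_C = 0.16 × 0.1 = 0.016
  w_D·p_D = 0.42 × 0.27 = 0.1134
Normaliser: 0.036 + 0.099 + 0.016 + 0.1134 = 0.2644
P(Language A | data) ≈ 0.1362

0.1362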